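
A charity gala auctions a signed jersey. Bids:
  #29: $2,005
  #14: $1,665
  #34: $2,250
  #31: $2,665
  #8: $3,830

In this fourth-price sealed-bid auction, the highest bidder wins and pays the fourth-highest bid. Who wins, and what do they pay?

Bids in order: 3,830 (#8) > 2,665 (#31) > 2,250 (#34) > 2,005 (#29) > 1,665 (#14)
#8 wins; payment is bid #4 in the ranking = $2,005.

#8 pays $2,005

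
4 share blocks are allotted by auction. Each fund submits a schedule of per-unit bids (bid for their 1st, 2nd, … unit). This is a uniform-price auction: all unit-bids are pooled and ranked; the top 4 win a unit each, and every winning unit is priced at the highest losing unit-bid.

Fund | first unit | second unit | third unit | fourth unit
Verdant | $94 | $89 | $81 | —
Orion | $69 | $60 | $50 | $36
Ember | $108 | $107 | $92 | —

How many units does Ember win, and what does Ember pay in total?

Pooled unit-bids ranked (top 4): 108 (Ember-1), 107 (Ember-2), 94 (Verdant-1), 92 (Ember-3)
The (k+1)-th unit-bid is $89.
Ember wins 3 unit(s) at $89 each.

Ember: 3 units, pays $267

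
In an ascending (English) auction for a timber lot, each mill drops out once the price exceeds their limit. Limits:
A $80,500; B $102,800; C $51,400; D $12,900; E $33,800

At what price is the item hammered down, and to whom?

Limits in order: 102,800 (B) > 80,500 (A) > 51,400 (C) > 33,800 (E) > 12,900 (D)
Bidding ends when A exits at $80,500; B takes it.

B wins at $80,500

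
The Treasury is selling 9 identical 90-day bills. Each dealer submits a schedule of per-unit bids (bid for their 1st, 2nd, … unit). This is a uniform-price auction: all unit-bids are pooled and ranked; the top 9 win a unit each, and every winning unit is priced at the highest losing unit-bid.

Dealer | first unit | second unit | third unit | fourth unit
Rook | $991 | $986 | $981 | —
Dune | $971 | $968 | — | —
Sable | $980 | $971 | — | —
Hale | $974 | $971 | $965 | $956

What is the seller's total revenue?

Total revenue: $8,685

Merging the schedules and taking the best 9: 991 (Rook-1), 986 (Rook-2), 981 (Rook-3), 980 (Sable-1), 974 (Hale-1), 971 (Dune-1), 971 (Sable-2), 971 (Hale-2), 968 (Dune-2)
First bid not allocated: $965.
Allocation: Dune 2, Hale 2, Rook 3, Sable 2. Every unit priced at $965.
Revenue = 9 × 965 = $8,685.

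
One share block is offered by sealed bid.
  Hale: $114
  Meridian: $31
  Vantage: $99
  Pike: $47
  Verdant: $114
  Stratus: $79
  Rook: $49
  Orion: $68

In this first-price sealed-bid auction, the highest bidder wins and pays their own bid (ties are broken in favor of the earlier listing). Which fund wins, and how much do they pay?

Bids ranked: 114 (Hale) > 114 (Verdant) > 99 (Vantage) > 79 (Stratus) > 68 (Orion) > 49 (Rook) > …
Hale and Verdant tie at $114; tie-break gives it to Hale.
Hale is highest → pays own bid, $114.

Hale pays $114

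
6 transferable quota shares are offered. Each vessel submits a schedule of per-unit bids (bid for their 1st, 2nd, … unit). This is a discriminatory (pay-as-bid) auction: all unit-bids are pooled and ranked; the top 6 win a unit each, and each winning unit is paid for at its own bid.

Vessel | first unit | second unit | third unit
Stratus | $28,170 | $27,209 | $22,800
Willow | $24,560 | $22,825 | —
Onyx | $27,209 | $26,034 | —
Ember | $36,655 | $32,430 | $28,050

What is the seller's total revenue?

Merging the schedules and taking the best 6: 36,655 (Ember-1), 32,430 (Ember-2), 28,170 (Stratus-1), 28,050 (Ember-3), 27,209 (Stratus-2), 27,209 (Onyx-1)
Next rejected bid: $26,034 (not a price — pay-as-bid).
Each winning unit pays its own bid.
Revenue = 36,655 + 32,430 + 28,170 + 28,050 + 27,209 + 27,209 = $179,723.

Total revenue: $179,723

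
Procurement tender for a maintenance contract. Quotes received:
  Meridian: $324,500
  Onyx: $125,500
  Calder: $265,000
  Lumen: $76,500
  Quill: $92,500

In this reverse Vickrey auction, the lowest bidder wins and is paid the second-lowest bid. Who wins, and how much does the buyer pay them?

Sorting bids: 76,500 (Lumen) < 92,500 (Quill) < 125,500 (Onyx) < 265,000 (Calder) < 324,500 (Meridian)
Second-price: Lumen is paid Quill's bid of $92,500.

Lumen is paid $92,500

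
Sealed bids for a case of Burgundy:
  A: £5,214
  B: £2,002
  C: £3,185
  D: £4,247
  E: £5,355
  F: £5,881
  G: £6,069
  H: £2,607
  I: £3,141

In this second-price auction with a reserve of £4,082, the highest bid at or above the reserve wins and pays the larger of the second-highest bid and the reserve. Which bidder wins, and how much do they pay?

Rule: the highest bid at or above the reserve wins and pays the larger of the second-highest bid and the reserve.
Bids in order: 6,069 (G) > 5,881 (F) > 5,355 (E) > 5,214 (A) > 4,247 (D) > 3,185 (C) > …
G has the top bid at or above the reserve (£6,069).
Second-highest bid £5,881 exceeds the reserve £4,082 → payment £5,881.

G pays £5,881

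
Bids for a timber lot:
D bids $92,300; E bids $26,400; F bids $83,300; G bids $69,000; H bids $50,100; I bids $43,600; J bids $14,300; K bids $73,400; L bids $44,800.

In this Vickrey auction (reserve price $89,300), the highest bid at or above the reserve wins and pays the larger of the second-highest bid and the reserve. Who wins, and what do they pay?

D pays $89,300

Vickrey auction (reserve price $89,300): the highest bid at or above the reserve wins and pays the larger of the second-highest bid and the reserve.
Sorting bids: 92,300 (D) > 83,300 (F) > 73,400 (K) > 69,000 (G) > 50,100 (H) > 44,800 (L) > …
D has the top bid at or above the reserve ($92,300).
max(second-highest $83,300, reserve $89,300) = $89,300.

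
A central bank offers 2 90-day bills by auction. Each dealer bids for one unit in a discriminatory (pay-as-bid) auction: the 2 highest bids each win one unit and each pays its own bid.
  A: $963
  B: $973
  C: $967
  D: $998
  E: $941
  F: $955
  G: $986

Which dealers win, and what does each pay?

D $998, G $986

Ordering the bids: 998 (D), 986 (G), 973 (B), 967 (C), …
Top 2: D, G.
Each winner pays its own bid: D $998, G $986.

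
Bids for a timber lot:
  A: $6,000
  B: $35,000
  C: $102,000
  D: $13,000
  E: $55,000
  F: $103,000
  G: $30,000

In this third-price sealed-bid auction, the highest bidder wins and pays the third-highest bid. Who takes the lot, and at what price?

Third-price sealed-bid auction: the highest bidder wins and pays the third-highest bid.
Sorting bids: 103,000 (F) > 102,000 (C) > 55,000 (E) > 35,000 (B) > 30,000 (G) > 13,000 (D) > …
F wins; payment is bid #3 in the ranking = $55,000.

F pays $55,000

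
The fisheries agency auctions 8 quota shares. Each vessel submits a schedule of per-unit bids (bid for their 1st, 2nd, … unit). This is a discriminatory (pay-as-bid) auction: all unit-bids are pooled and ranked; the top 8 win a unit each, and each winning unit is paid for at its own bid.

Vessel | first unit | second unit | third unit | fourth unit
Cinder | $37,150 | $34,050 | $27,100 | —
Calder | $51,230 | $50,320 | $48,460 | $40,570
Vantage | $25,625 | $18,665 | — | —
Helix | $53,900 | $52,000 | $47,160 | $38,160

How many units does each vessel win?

Calder 4, Helix 4

All unit-bids, highest first — top 8: 53,900 (Helix-1), 52,000 (Helix-2), 51,230 (Calder-1), 50,320 (Calder-2), 48,460 (Calder-3), 47,160 (Helix-3), 40,570 (Calder-4), 38,160 (Helix-4)
Next rejected bid: $37,150 (not a price — pay-as-bid).
Allocation: Calder 4, Helix 4.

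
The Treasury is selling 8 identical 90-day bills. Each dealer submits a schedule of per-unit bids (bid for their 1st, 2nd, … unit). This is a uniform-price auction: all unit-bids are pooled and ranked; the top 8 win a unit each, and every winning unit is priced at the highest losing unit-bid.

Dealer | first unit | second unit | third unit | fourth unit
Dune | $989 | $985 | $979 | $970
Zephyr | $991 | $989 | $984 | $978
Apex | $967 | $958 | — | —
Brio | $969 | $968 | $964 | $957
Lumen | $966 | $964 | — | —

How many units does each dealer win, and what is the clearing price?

Dune 4, Zephyr 4; clearing price $969

Merging the schedules and taking the best 8: 991 (Zephyr-1), 989 (Dune-1), 989 (Zephyr-2), 985 (Dune-2), 984 (Zephyr-3), 979 (Dune-3), 978 (Zephyr-4), 970 (Dune-4)
First bid not allocated: $969.
Allocation: Dune 4, Zephyr 4.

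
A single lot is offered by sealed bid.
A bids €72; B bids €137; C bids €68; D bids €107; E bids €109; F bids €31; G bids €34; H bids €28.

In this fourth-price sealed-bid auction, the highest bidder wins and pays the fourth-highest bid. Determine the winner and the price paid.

Bids ranked: 137 (B) > 109 (E) > 107 (D) > 72 (A) > 68 (C) > 34 (G) > …
B is highest; pays the fourth-highest bid, €72.

B pays €72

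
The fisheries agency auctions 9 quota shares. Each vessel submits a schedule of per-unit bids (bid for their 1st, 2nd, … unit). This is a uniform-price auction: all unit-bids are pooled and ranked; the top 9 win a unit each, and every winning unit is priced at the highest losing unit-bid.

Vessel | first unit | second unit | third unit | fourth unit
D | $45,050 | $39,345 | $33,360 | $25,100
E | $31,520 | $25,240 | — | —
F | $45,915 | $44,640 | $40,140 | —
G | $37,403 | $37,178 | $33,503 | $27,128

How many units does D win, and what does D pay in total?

Pooled unit-bids ranked (top 9): 45,915 (F-1), 45,050 (D-1), 44,640 (F-2), 40,140 (F-3), 39,345 (D-2), 37,403 (G-1), 37,178 (G-2), 33,503 (G-3), 33,360 (D-3)
The (k+1)-th unit-bid is $31,520.
D wins 3 unit(s) at $31,520 each.

D: 3 units, pays $94,560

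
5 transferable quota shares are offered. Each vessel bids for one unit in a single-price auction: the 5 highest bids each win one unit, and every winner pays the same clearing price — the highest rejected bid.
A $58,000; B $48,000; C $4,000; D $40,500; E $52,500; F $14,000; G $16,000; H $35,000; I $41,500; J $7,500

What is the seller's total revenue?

Total revenue: $175,000

Bids ranked high→low: 58,000 (A), 52,500 (E), 48,000 (B), 41,500 (I), 40,500 (D), 35,000 (H), 16,000 (G), …
The 5 highest are A, E, B, I, D.
Clearing price = highest rejected bid = $35,000.
Total revenue = 5 × $35,000 = $175,000.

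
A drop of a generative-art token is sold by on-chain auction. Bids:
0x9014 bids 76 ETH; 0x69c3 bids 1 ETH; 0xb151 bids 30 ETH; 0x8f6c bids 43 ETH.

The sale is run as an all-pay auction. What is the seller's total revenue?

Total revenue: 150 ETH

Rule: the highest bidder wins the item, but every bidder pays their own bid.
Sorting bids: 76 (0x9014) > 43 (0x8f6c) > 30 (0xb151) > 1 (0x69c3)
0x9014 wins with the top bid; all bids are sunk regardless.
Every bidder forfeits their bid regardless of winning.
Revenue = 76 + 1 + 30 + 43 = 150 ETH.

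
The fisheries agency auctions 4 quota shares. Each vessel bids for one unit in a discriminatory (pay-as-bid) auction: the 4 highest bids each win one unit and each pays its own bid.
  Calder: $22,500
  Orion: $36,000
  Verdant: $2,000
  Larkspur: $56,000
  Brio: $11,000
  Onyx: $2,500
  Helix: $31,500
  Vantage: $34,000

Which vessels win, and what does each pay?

Larkspur $56,000, Orion $36,000, Vantage $34,000, Helix $31,500

Ordering the bids: 56,000 (Larkspur), 36,000 (Orion), 34,000 (Vantage), 31,500 (Helix), 22,500 (Calder), 11,000 (Brio), …
The 4 highest are Larkspur, Orion, Vantage, Helix.
Each winner pays its own bid: Larkspur $56,000, Orion $36,000, Vantage $34,000, Helix $31,500.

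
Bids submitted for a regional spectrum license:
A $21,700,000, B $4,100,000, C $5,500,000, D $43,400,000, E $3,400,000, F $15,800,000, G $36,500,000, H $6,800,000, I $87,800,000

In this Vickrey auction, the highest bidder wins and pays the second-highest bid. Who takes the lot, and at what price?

Bids in order: 87,800,000 (I) > 43,400,000 (D) > 36,500,000 (G) > 21,700,000 (A) > 15,800,000 (F) > 6,800,000 (H) > …
Second-price: I pays D's bid of $43,400,000.

I pays $43,400,000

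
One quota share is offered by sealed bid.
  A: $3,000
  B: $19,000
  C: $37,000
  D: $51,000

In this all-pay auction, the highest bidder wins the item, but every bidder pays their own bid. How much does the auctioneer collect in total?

Rule: the highest bidder wins the item, but every bidder pays their own bid.
Bids ranked: 51,000 (D) > 37,000 (C) > 19,000 (B) > 3,000 (A)
Every bidder forfeits their bid regardless of winning.
Revenue = 3,000 + 19,000 + 37,000 + 51,000 = $110,000.

Total revenue: $110,000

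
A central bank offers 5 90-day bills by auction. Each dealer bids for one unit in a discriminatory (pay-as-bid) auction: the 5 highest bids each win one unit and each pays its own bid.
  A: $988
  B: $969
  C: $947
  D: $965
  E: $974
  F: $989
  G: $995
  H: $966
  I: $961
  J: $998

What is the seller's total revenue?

Sorting: 998 (J), 995 (G), 989 (F), 988 (A), 974 (E), 969 (B), 966 (H), …
Top 5: J, G, F, A, E.
Total revenue = 998 + 995 + 989 + 988 + 974 = $4,944.

Total revenue: $4,944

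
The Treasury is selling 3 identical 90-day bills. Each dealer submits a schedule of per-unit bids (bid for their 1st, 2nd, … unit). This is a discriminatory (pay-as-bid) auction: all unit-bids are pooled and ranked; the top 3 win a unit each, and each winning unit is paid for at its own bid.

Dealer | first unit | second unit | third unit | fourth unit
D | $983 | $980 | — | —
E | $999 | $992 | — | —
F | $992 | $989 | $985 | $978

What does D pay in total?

D pays $0

Pooled unit-bids ranked (top 3): 999 (E-1), 992 (E-2), 992 (F-1)
Next rejected bid: $989 (not a price — pay-as-bid).
D wins no units.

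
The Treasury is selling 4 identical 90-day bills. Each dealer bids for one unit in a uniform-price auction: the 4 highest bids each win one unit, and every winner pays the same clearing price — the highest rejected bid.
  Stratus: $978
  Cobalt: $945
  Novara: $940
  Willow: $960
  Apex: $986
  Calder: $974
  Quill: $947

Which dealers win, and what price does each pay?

Sorting: 986 (Apex), 978 (Stratus), 974 (Calder), 960 (Willow), 947 (Quill), 945 (Cobalt), …
Top 4: Apex, Stratus, Calder, Willow.
Clearing price = highest rejected bid = $947.

Apex, Stratus, Calder, Willow; each pays $947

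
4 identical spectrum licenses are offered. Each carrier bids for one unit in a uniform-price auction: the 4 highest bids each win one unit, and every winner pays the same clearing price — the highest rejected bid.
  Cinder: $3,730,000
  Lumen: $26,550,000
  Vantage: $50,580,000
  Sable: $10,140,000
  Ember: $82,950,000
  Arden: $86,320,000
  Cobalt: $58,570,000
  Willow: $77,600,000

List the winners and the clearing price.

Bids ranked high→low: 86,320,000 (Arden), 82,950,000 (Ember), 77,600,000 (Willow), 58,570,000 (Cobalt), 50,580,000 (Vantage), 26,550,000 (Lumen), …
Top 4: Arden, Ember, Willow, Cobalt.
First losing bid is Vantage's $50,580,000, which sets the uniform price.

Arden, Ember, Willow, Cobalt; each pays $50,580,000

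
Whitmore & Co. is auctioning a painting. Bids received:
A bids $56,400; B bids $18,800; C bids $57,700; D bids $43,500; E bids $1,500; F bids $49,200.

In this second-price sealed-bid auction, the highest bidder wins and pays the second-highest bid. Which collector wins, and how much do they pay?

Bids ranked: 57,700 (C) > 56,400 (A) > 49,200 (F) > 43,500 (D) > 18,800 (B) > 1,500 (E)
C wins with the highest bid; price is set by the runner-up at $56,400.

C pays $56,400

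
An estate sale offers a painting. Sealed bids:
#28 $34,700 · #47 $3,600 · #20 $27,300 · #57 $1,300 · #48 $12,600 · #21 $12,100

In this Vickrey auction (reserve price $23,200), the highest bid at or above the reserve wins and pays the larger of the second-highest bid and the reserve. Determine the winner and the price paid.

Vickrey auction (reserve price $23,200): the highest bid at or above the reserve wins and pays the larger of the second-highest bid and the reserve.
Sorting bids: 34,700 (#28) > 27,300 (#20) > 12,600 (#48) > 12,100 (#21) > 3,600 (#47) > 1,300 (#57)
Highest eligible bid: #28 at $34,700.
Second-highest bid $27,300 exceeds the reserve $23,200 → payment $27,300.

#28 pays $27,300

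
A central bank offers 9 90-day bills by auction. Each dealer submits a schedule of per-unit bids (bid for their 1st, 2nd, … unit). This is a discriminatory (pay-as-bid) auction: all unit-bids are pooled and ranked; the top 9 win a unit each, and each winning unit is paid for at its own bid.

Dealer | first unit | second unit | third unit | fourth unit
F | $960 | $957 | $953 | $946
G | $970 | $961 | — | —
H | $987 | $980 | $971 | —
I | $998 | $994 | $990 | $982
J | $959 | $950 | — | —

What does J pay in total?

J pays $0

Merging the schedules and taking the best 9: 998 (I-1), 994 (I-2), 990 (I-3), 987 (H-1), 982 (I-4), 980 (H-2), 971 (H-3), 970 (G-1), 961 (G-2)
Next rejected bid: $960 (not a price — pay-as-bid).
J wins no units.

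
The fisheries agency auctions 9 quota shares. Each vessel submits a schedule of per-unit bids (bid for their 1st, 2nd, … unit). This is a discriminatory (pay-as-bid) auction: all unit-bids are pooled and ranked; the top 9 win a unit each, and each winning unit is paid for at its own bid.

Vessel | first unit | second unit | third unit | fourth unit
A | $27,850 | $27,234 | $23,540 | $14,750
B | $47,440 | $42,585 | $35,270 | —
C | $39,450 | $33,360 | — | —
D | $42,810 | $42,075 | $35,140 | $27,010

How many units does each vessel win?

A 1, B 3, C 2, D 3

All unit-bids, highest first — top 9: 47,440 (B-1), 42,810 (D-1), 42,585 (B-2), 42,075 (D-2), 39,450 (C-1), 35,270 (B-3), 35,140 (D-3), 33,360 (C-2), 27,850 (A-1)
Next rejected bid: $27,234 (not a price — pay-as-bid).
Allocation: A 1, B 3, C 2, D 3.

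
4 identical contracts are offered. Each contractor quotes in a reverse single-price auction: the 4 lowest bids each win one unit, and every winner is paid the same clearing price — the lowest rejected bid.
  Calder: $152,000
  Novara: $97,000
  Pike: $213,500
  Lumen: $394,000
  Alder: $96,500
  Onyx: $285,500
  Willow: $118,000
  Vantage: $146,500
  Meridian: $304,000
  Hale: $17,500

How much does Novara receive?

Sorting: 17,500 (Hale), 96,500 (Alder), 97,000 (Novara), 118,000 (Willow), 146,500 (Vantage), 152,000 (Calder), …
Lowest 4: Hale, Alder, Novara, Willow.
First losing bid is Vantage's $146,500, which sets the uniform price.
Novara wins → is paid $146,500.

Novara is paid $146,500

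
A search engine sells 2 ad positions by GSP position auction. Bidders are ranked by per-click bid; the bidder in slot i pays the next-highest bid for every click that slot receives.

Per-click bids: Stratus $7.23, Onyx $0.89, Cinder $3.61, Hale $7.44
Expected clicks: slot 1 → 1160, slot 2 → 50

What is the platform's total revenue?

Total revenue: $8567.30

Sorting advertisers: $7.44 (Hale) > $7.23 (Stratus) > $3.61 (Cinder) > …
Slot 1: Hale pays $7.23 × 1160 = $8386.80
Slot 2: Stratus pays $3.61 × 50 = $180.50
Total = $8567.30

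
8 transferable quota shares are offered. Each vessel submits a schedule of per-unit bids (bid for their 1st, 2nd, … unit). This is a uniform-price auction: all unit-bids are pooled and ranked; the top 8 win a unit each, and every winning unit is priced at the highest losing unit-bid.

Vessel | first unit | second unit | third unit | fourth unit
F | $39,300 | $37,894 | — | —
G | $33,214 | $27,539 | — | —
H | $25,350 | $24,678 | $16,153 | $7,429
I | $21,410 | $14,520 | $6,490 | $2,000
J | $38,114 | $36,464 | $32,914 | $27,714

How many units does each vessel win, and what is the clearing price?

F 2, G 2, J 4; clearing price $25,350

Pooled unit-bids ranked (top 8): 39,300 (F-1), 38,114 (J-1), 37,894 (F-2), 36,464 (J-2), 33,214 (G-1), 32,914 (J-3), 27,714 (J-4), 27,539 (G-2)
The (k+1)-th unit-bid is $25,350.
Allocation: F 2, G 2, J 4.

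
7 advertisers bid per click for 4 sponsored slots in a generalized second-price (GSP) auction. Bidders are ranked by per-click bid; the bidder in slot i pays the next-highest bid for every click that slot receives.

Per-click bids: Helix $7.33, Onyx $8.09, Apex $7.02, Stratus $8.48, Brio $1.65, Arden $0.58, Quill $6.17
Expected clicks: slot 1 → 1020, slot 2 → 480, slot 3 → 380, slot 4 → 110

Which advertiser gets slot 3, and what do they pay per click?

Helix; $7.02 per click

Per-click bids in order: $8.48 (Stratus) > $8.09 (Onyx) > $7.33 (Helix) > $7.02 (Apex) > $6.17 (Quill) > …
Slot 3 goes to the third-ranked bidder, Helix, who pays the next bid down: $7.02/click.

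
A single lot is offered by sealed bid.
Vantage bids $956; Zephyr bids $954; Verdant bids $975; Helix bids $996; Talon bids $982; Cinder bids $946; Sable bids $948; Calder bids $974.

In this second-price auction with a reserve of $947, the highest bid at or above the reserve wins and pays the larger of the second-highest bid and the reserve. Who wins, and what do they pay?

Bids in order: 996 (Helix) > 982 (Talon) > 975 (Verdant) > 974 (Calder) > 956 (Vantage) > 954 (Zephyr) > …
Highest eligible bid: Helix at $996.
max(second-highest $982, reserve $947) = $982; the reserve does not bind.

Helix pays $982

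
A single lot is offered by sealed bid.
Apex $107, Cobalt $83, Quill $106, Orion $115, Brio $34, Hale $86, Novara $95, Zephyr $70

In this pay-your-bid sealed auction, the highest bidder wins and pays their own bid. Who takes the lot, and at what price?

Orion pays $115

Bids ranked: 115 (Orion) > 107 (Apex) > 106 (Quill) > 95 (Novara) > 86 (Hale) > 83 (Cobalt) > …
Orion has the highest bid and pays exactly that: $115.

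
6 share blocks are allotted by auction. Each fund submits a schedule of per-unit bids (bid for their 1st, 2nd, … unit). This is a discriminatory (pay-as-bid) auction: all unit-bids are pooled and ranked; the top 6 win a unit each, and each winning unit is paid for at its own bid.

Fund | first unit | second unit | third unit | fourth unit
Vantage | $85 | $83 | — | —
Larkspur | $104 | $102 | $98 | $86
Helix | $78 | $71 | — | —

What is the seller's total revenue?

Total revenue: $558

Pooled unit-bids ranked (top 6): 104 (Larkspur-1), 102 (Larkspur-2), 98 (Larkspur-3), 86 (Larkspur-4), 85 (Vantage-1), 83 (Vantage-2)
Next rejected bid: $78 (not a price — pay-as-bid).
Each winning unit pays its own bid.
Revenue = 104 + 102 + 98 + 86 + 85 + 83 = $558.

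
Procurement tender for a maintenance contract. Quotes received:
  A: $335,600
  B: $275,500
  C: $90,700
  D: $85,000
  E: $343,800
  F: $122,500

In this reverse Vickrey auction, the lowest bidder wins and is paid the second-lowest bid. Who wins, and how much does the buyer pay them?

Rule: the lowest bidder wins and is paid the second-lowest bid.
Sorting bids: 85,000 (D) < 90,700 (C) < 122,500 (F) < 275,500 (B) < 335,600 (A) < 343,800 (E)
D is lowest; is paid the second-lowest bid, $90,700.

D is paid $90,700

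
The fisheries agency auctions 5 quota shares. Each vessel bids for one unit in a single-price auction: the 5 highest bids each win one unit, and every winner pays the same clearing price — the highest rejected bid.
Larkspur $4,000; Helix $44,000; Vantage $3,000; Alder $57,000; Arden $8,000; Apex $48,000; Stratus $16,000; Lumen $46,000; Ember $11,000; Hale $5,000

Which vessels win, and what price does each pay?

Ordering the bids: 57,000 (Alder), 48,000 (Apex), 46,000 (Lumen), 44,000 (Helix), 16,000 (Stratus), 11,000 (Ember), 8,000 (Arden), …
Top 5: Alder, Apex, Lumen, Helix, Stratus.
Highest unsuccessful bid: $11,000 → clearing price.

Alder, Apex, Lumen, Helix, Stratus; each pays $11,000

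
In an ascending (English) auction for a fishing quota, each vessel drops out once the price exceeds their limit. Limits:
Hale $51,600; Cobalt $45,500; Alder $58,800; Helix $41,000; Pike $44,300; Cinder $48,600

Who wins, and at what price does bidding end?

Sorting limits: 58,800 (Alder) > 51,600 (Hale) > 48,600 (Cinder) > 45,500 (Cobalt) > 44,300 (Pike) > 41,000 (Helix)
Hale is the last rival to drop out, at $51,600; Alder remains and wins at that price.

Alder wins at $51,600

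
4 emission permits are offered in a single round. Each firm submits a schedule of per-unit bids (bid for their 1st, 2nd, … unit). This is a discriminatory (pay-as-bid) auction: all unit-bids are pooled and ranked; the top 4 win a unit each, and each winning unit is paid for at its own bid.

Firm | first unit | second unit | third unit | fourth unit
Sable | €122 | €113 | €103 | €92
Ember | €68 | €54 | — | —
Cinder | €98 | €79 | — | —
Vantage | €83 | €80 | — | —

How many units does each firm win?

Merging the schedules and taking the best 4: 122 (Sable-1), 113 (Sable-2), 103 (Sable-3), 98 (Cinder-1)
Next rejected bid: €92 (not a price — pay-as-bid).
Allocation: Cinder 1, Sable 3.

Cinder 1, Sable 3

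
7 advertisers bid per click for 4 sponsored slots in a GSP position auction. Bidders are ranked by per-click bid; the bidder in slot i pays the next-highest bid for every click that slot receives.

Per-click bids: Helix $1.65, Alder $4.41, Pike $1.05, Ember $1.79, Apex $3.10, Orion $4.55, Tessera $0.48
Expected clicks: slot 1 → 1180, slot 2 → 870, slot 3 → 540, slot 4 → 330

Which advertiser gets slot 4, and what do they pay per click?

Ember; $1.65 per click

Sorting advertisers: $4.55 (Orion) > $4.41 (Alder) > $3.10 (Apex) > $1.79 (Ember) > $1.65 (Helix) > …
Slot 4 goes to the fourth-ranked bidder, Ember, who pays the next bid down: $1.65/click.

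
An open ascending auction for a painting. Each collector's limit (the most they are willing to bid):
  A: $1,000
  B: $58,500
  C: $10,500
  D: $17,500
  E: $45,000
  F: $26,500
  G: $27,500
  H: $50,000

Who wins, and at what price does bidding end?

B wins at $50,000

Rule: the price rises until one bidder remains; the winner pays the price at which the last rival dropped out.
Limits ranked: 58,500 (B) > 50,000 (H) > 45,000 (E) > 27,500 (G) > 26,500 (F) > 17,500 (D) > …
H is the last rival to drop out, at $50,000; B remains and wins at that price.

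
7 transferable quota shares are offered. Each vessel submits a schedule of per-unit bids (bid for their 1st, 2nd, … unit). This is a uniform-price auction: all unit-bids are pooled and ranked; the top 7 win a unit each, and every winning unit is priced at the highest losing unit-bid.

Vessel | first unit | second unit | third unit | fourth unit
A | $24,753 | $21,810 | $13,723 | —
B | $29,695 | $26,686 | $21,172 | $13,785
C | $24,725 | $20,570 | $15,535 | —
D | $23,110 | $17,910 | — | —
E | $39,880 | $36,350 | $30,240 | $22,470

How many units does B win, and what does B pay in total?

B: 2 units, pays $46,220

All unit-bids, highest first — top 7: 39,880 (E-1), 36,350 (E-2), 30,240 (E-3), 29,695 (B-1), 26,686 (B-2), 24,753 (A-1), 24,725 (C-1)
The (k+1)-th unit-bid is $23,110.
B wins 2 unit(s) at $23,110 each.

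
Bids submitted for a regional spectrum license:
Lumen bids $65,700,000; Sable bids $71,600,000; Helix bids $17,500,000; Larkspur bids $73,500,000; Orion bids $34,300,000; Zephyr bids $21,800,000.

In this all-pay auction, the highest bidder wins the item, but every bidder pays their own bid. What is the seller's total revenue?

Rule: the highest bidder wins the item, but every bidder pays their own bid.
Bids in order: 73,500,000 (Larkspur) > 71,600,000 (Sable) > 65,700,000 (Lumen) > 34,300,000 (Orion) > 21,800,000 (Zephyr) > 17,500,000 (Helix)
Larkspur wins with the top bid; all bids are sunk regardless.
Every bidder forfeits their bid regardless of winning.
Revenue = 65,700,000 + 71,600,000 + 17,500,000 + 73,500,000 + 34,300,000 + 21,800,000 = $284,400,000.

Total revenue: $284,400,000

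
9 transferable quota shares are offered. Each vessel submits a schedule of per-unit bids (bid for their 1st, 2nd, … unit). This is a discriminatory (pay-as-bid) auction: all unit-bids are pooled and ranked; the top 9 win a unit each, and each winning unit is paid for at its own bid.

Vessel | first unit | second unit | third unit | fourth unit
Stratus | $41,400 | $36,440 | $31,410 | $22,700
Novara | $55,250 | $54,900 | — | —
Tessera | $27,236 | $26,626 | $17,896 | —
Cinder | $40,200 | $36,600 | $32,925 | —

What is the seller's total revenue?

Total revenue: $356,361

Merging the schedules and taking the best 9: 55,250 (Novara-1), 54,900 (Novara-2), 41,400 (Stratus-1), 40,200 (Cinder-1), 36,600 (Cinder-2), 36,440 (Stratus-2), 32,925 (Cinder-3), 31,410 (Stratus-3), 27,236 (Tessera-1)
Next rejected bid: $26,626 (not a price — pay-as-bid).
Each winning unit pays its own bid.
Revenue = 55,250 + 54,900 + 41,400 + 40,200 + 36,600 + 36,440 + 32,925 + 31,410 + 27,236 = $356,361.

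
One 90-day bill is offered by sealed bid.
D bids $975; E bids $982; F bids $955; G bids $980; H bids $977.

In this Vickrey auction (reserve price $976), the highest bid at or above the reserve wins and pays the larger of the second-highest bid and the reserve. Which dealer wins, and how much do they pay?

E pays $980

Bids in order: 982 (E) > 980 (G) > 977 (H) > 975 (D) > 955 (F)
E has the top bid at or above the reserve ($982).
Second-highest bid $980 exceeds the reserve $976 → payment $980.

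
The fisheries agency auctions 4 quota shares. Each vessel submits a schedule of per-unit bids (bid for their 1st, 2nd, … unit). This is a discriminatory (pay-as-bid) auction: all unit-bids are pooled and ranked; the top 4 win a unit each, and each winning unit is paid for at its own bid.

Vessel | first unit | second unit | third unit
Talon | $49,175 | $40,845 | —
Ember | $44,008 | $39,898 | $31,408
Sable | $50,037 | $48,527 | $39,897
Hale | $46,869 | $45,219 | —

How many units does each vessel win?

Hale 1, Sable 2, Talon 1

Merging the schedules and taking the best 4: 50,037 (Sable-1), 49,175 (Talon-1), 48,527 (Sable-2), 46,869 (Hale-1)
Next rejected bid: $45,219 (not a price — pay-as-bid).
Allocation: Hale 1, Sable 2, Talon 1.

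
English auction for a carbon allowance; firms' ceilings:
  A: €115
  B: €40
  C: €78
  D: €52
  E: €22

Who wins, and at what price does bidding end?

A wins at €78

Rule: the price rises until one bidder remains; the winner pays the price at which the last rival dropped out.
Limits in order: 115 (A) > 78 (C) > 52 (D) > 40 (B) > 22 (E)
Bidding ends when C exits at €78; A takes it.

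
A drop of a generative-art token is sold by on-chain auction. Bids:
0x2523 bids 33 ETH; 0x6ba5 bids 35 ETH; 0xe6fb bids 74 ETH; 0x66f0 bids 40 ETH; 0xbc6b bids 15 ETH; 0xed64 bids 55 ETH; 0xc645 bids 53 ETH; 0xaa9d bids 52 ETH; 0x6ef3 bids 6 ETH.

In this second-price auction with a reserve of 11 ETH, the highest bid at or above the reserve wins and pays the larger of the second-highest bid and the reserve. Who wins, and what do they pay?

0xe6fb pays 55 ETH

Sorting bids: 74 (0xe6fb) > 55 (0xed64) > 53 (0xc645) > 52 (0xaa9d) > 40 (0x66f0) > 35 (0x6ba5) > …
0xe6fb has the top bid at or above the reserve (74 ETH).
Second-highest bid 55 ETH exceeds the reserve 11 ETH → payment 55 ETH.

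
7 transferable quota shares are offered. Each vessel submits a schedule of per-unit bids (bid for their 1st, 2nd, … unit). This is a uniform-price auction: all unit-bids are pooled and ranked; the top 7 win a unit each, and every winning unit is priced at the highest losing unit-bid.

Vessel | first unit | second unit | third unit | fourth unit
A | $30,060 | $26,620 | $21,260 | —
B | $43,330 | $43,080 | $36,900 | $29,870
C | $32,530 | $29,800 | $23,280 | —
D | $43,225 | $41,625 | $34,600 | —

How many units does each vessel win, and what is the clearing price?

Pooled unit-bids ranked (top 7): 43,330 (B-1), 43,225 (D-1), 43,080 (B-2), 41,625 (D-2), 36,900 (B-3), 34,600 (D-3), 32,530 (C-1)
The (k+1)-th unit-bid is $30,060.
Allocation: B 3, C 1, D 3.

B 3, C 1, D 3; clearing price $30,060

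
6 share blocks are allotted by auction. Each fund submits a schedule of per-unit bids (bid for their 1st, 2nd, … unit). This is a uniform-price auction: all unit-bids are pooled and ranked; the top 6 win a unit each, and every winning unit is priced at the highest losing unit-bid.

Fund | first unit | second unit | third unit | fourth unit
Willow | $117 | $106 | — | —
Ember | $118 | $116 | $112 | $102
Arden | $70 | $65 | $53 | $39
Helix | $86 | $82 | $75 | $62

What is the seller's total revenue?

Total revenue: $516

Merging the schedules and taking the best 6: 118 (Ember-1), 117 (Willow-1), 116 (Ember-2), 112 (Ember-3), 106 (Willow-2), 102 (Ember-4)
The (k+1)-th unit-bid is $86.
Allocation: Ember 4, Willow 2. Every unit priced at $86.
Revenue = 6 × 86 = $516.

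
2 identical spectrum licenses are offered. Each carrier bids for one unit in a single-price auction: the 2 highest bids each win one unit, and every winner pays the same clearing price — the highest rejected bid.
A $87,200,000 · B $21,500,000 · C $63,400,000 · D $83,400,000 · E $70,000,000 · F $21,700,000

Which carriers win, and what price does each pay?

A, D; each pays $70,000,000

Sorting: 87,200,000 (A), 83,400,000 (D), 70,000,000 (E), 63,400,000 (C), …
Winners (2 units): A, D.
First losing bid is E's $70,000,000, which sets the uniform price.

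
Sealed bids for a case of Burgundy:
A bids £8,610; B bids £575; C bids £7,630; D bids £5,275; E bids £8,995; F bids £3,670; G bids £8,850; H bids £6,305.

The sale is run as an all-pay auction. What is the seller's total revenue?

Rule: the highest bidder wins the item, but every bidder pays their own bid.
Sorting bids: 8,995 (E) > 8,850 (G) > 8,610 (A) > 7,630 (C) > 6,305 (H) > 5,275 (D) > …
Every bidder forfeits their bid regardless of winning.
Revenue = 8,610 + 575 + 7,630 + 5,275 + 8,995 + 3,670 + 8,850 + 6,305 = £49,910.

Total revenue: £49,910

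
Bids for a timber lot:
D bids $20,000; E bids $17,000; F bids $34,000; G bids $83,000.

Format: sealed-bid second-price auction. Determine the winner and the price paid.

G pays $34,000

Rule: the highest bidder wins and pays the second-highest bid.
Sorting bids: 83,000 (G) > 34,000 (F) > 20,000 (D) > 17,000 (E)
G wins with the highest bid; price is set by the runner-up at $34,000.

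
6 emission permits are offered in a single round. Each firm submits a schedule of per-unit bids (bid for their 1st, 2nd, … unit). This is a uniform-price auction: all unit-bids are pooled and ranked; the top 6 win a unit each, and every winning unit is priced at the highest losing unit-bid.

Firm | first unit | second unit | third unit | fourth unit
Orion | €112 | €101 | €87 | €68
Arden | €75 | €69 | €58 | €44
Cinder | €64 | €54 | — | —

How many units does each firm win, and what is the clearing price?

Merging the schedules and taking the best 6: 112 (Orion-1), 101 (Orion-2), 87 (Orion-3), 75 (Arden-1), 69 (Arden-2), 68 (Orion-4)
Highest rejected unit-bid = €64.
Allocation: Arden 2, Orion 4.

Arden 2, Orion 4; clearing price €64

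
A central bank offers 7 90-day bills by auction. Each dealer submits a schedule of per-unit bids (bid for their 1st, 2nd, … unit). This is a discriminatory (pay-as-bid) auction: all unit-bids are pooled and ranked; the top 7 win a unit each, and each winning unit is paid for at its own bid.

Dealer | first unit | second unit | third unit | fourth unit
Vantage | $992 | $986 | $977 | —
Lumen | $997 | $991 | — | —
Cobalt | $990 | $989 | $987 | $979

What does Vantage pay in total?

Vantage pays $1,978

Pooled unit-bids ranked (top 7): 997 (Lumen-1), 992 (Vantage-1), 991 (Lumen-2), 990 (Cobalt-1), 989 (Cobalt-2), 987 (Cobalt-3), 986 (Vantage-2)
Next rejected bid: $979 (not a price — pay-as-bid).
Vantage's winning unit-bids: 992 + 986 = $1,978.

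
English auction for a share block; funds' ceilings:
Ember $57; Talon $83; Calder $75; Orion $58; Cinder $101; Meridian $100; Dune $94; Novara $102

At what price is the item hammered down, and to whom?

Novara wins at $101

Limits in order: 102 (Novara) > 101 (Cinder) > 100 (Meridian) > 94 (Dune) > 83 (Talon) > 75 (Calder) > …
Bidding ends when Cinder exits at $101; Novara takes it.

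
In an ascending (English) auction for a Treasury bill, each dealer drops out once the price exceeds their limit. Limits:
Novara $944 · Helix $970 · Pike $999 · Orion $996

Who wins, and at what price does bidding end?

Rule: the price rises until one bidder remains; the winner pays the price at which the last rival dropped out.
Sorting limits: 999 (Pike) > 996 (Orion) > 970 (Helix) > 944 (Novara)
Orion is the last rival to drop out, at $996; Pike remains and wins at that price.

Pike wins at $996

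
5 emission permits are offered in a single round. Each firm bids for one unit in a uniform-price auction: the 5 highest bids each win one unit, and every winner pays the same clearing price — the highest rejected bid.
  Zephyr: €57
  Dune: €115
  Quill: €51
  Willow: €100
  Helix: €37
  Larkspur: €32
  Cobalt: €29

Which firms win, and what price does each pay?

Dune, Willow, Zephyr, Quill, Helix; each pays €32

Sorting: 115 (Dune), 100 (Willow), 57 (Zephyr), 51 (Quill), 37 (Helix), 32 (Larkspur), 29 (Cobalt)
Top 5: Dune, Willow, Zephyr, Quill, Helix.
Clearing price = highest rejected bid = €32.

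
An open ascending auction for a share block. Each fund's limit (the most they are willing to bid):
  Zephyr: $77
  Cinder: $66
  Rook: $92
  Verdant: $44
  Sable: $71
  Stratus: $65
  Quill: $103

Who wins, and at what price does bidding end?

Sorting limits: 103 (Quill) > 92 (Rook) > 77 (Zephyr) > 71 (Sable) > 66 (Cinder) > 65 (Stratus) > …
Bidding ends when Rook exits at $92; Quill takes it.

Quill wins at $92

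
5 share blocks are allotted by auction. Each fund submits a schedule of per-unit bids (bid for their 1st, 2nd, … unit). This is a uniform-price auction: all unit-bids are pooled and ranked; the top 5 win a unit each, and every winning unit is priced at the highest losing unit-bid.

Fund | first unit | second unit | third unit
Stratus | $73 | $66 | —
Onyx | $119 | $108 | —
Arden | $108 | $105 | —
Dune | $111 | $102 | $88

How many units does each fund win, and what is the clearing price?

All unit-bids, highest first — top 5: 119 (Onyx-1), 111 (Dune-1), 108 (Onyx-2), 108 (Arden-1), 105 (Arden-2)
The (k+1)-th unit-bid is $102.
Allocation: Arden 2, Dune 1, Onyx 2.

Arden 2, Dune 1, Onyx 2; clearing price $102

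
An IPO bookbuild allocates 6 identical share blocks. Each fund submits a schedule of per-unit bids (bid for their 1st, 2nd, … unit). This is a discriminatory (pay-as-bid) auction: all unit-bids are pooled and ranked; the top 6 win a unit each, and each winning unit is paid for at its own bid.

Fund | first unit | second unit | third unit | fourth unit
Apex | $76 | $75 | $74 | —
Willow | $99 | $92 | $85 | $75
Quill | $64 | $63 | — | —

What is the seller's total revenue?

Total revenue: $502

Merging the schedules and taking the best 6: 99 (Willow-1), 92 (Willow-2), 85 (Willow-3), 76 (Apex-1), 75 (Apex-2), 75 (Willow-4)
Next rejected bid: $74 (not a price — pay-as-bid).
Each winning unit pays its own bid.
Revenue = 99 + 92 + 85 + 76 + 75 + 75 = $502.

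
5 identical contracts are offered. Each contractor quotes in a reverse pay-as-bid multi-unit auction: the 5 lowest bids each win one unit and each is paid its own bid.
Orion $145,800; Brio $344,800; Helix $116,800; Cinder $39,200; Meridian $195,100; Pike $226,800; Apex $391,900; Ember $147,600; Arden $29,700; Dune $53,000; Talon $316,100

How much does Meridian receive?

Meridian is paid $0

Bids ranked low→high: 29,700 (Arden), 39,200 (Cinder), 53,000 (Dune), 116,800 (Helix), 145,800 (Orion), 147,600 (Ember), 195,100 (Meridian), …
Winners (5 units): Arden, Cinder, Dune, Helix, Orion.
Meridian does not win → $0.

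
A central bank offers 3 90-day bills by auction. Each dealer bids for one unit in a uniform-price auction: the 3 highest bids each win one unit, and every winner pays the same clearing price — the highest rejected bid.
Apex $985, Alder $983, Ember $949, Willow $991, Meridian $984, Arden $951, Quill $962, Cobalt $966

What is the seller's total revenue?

Ordering the bids: 991 (Willow), 985 (Apex), 984 (Meridian), 983 (Alder), 966 (Cobalt), …
Winners (3 units): Willow, Apex, Meridian.
First losing bid is Alder's $983, which sets the uniform price.
Total revenue = 3 × $983 = $2,949.

Total revenue: $2,949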